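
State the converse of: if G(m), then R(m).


The converse of (P → Q) is (Q → P). It is not in general equivalent to the original.
Here P = 'G(m)' and Q = 'R(m)'.

If R(m), then G(m).


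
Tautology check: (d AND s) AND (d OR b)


Build the truth table over {b, d, s}:
b | d | s | φ
-------------
F | F | F | F
T | F | F | F
F | T | F | F
T | T | F | F
F | F | T | F
T | F | T | F
F | T | T | T
T | T | T | T
Counterexample at row 1: with b=F, d=F, s=F, the formula is F.

No, it is not a tautology.


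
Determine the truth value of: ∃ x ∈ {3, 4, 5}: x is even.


Evaluate the predicate on each element: 3:F, 4:T, 5:F.
Witness x = 4 satisfies the predicate.

T


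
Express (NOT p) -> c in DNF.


Step 1: Rewrite (¬p) → c as ¬(¬p) ∨ c.
Step 2: Eliminate any double negations (¬¬X = X).

p OR c


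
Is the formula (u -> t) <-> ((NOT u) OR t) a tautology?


Build the truth table over {t, u}:
t | u | φ
---------
F | F | T
T | F | T
F | T | T
T | T | T
Every row evaluates to true.

Yes, it is a tautology.


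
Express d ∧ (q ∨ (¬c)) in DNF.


Step 1: Distribute ∧ over ∨: d ∧ (q ∨ (¬c)) = (d ∧ q) ∨ (d ∧ (¬c)).

(d ∧ q) ∨ (d ∧ (¬c))


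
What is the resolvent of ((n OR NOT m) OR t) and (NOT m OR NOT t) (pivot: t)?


The clauses contain complementary literals t and NOTt.
Resolution eliminates this pair and disjoins the remaining literals (merging duplicates).

(NOT m OR n)


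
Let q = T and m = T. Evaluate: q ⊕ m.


Exclusive or is true when exactly one operand is true.
Substitute: q=T, m=T.
T ⊕ T evaluates to F.

F


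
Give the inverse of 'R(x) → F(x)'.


The inverse of (P → Q) is (¬P → ¬Q). It is equivalent to the converse, not to the original.
Here P = 'R(x)' and Q = 'F(x)'.

If not (R(x)), then not (F(x)).


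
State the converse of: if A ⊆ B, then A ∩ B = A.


The converse of (P → Q) is (Q → P). It is not in general equivalent to the original.
Here P = 'A ⊆ B' and Q = 'A ∩ B = A'.

If A ∩ B = A, then A ⊆ B.


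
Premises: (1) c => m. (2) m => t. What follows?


Hypothetical syllogism: from (P → Q) and (Q → R), infer (P → R).
Chain the two implications through the shared middle term 'm'.

c => t


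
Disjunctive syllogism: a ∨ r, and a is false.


Disjunctive syllogism: from (P ∨ Q) and ¬P, infer Q.
One disjunct, 'a', is ruled out; the other must hold.

r


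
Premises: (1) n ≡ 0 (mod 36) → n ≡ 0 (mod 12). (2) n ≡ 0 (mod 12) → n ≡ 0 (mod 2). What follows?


Hypothetical syllogism: from (P → Q) and (Q → R), infer (P → R).
Chain the two implications through the shared middle term 'n ≡ 0 (mod 12)'.

n ≡ 0 (mod 36) → n ≡ 0 (mod 2)


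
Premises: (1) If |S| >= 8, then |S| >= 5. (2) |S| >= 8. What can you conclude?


Modus ponens: from (P → Q) and P, infer Q.
P = '|S| >= 8' is asserted, and P → Q holds, so Q follows.

|S| >= 5.


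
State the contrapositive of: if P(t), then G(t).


The contrapositive of (P → Q) is (¬Q → ¬P); it is logically equivalent to the original.
Here P = 'P(t)' and Q = 'G(t)'.

If not (G(t)), then not (P(t)).


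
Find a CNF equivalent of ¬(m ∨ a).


Step 1: Apply De Morgan: ¬(m ∨ a) = ¬m ∧ ¬a.

(¬m) ∧ (¬a)


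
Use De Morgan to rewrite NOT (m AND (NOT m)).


De Morgan: the negation of a conjunction is the disjunction of the negations.
Distribute NOT across AND, flipping it to OR, and negate each literal.

(NOT m) OR m


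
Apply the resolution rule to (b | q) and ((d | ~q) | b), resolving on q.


The clauses contain complementary literals q and ~q.
Resolution eliminates this pair and disjoins the remaining literals (merging duplicates).

(b | d)


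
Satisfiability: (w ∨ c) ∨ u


Search for a satisfying assignment over {c, u, w}.
Try c=T, u=F, w=F: the formula evaluates to T.
A satisfying assignment exists.

Satisfiable.


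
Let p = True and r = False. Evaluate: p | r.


Disjunction is false only when both operands are false.
Substitute: p=True, r=False.
True | False evaluates to True.

True


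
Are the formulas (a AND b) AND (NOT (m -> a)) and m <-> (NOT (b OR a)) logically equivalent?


Compare truth tables:
a | b | m | φ | ψ
-----------------
F | F | F | F | F
T | F | F | F | T
F | T | F | F | T
T | T | F | F | T
F | F | T | F | T
T | F | T | F | F
F | T | T | F | F
T | T | T | F | F
They differ at row 2 (a=T, b=F, m=F): φ=F but ψ=T.

No, they are not logically equivalent.


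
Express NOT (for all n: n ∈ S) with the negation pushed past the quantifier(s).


¬(for all x: φ) = there exists x: ¬φ, and ¬(there exists x: φ) = for all x: ¬φ.
Apply to the universal statement.

there exists n: NOT(n ∈ S)


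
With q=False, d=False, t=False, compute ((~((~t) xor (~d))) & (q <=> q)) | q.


Substitute q=False, d=False, t=False:
~t = True
~d = True
(~t) xor (~d) = True xor True = False
~((~t) xor (~d)) = True
q <=> q = False <=> False = True
(~((~t) xor (~d))) & (q <=> q) = True & True = True
((~((~t) xor (~d))) & (q <=> q)) | q = True | False = True

True


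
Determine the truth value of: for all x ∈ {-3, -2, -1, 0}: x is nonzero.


Evaluate the predicate on each element: -3:T, -2:T, -1:T, 0:F.
Counterexample x = 0 fails the predicate.

F


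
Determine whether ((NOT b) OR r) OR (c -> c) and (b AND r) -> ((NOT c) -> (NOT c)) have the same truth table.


Compare truth tables:
b | c | r | φ | ψ
-----------------
F | F | F | T | T
T | F | F | T | T
F | T | F | T | T
T | T | F | T | T
F | F | T | T | T
T | F | T | T | T
F | T | T | T | T
T | T | T | T | T
The columns φ and ψ agree on every row.

Yes, they are logically equivalent.


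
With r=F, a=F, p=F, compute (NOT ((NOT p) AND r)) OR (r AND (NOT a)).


Substitute r=F, a=F, p=F:
NOT p = T
(NOT p) AND r = T AND F = F
NOT ((NOT p) AND r) = T
NOT a = T
r AND (NOT a) = F AND T = F
(NOT ((NOT p) AND r)) OR (r AND (NOT a)) = T OR F = T

T


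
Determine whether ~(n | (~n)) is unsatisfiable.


Truth table over {n}:
n | φ
-----
False | False
True | False
Every row is false.

Yes, it is a contradiction.


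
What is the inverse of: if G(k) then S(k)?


The inverse of (P → Q) is (¬P → ¬Q). It is equivalent to the converse, not to the original.
Here P = 'G(k)' and Q = 'S(k)'.

If not (G(k)), then not (S(k)).


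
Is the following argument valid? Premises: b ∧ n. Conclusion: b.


This matches the form of conjunction elimination: the conclusion follows in every model of the premises.

Valid.


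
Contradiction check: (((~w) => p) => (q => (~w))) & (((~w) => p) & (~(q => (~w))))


Truth table over {p, q, w}:
p | q | w | φ
-------------
False | False | False | False
True | False | False | False
False | True | False | False
True | True | False | False
False | False | True | False
True | False | True | False
False | True | True | False
True | True | True | False
Every row is false.

Yes, it is a contradiction.


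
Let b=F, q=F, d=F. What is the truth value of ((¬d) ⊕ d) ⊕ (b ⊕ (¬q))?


Substitute b=F, q=F, d=F:
¬d = T
(¬d) ⊕ d = T ⊕ F = T
¬q = T
b ⊕ (¬q) = F ⊕ T = T
((¬d) ⊕ d) ⊕ (b ⊕ (¬q)) = T ⊕ T = F

F


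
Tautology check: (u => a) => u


Build the truth table over {a, u}:
a | u | φ
---------
False | False | False
True | False | False
False | True | True
True | True | True
Counterexample at row 1: with a=False, u=False, the formula is False.

No, it is not a tautology.


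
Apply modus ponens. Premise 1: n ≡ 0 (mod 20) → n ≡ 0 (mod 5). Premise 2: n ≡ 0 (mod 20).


Modus ponens: from (P → Q) and P, infer Q.
P = 'n ≡ 0 (mod 20)' is asserted, and P → Q holds, so Q follows.

n ≡ 0 (mod 5).


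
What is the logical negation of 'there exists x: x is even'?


¬(for all x: φ) = there exists x: ¬φ, and ¬(there exists x: φ) = for all x: ¬φ.
Apply to the existential statement.

for all x: NOT(x is even)


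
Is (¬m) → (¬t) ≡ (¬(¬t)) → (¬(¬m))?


Compare truth tables:
m | t | φ | ψ
-------------
F | F | T | T
T | F | T | T
F | T | F | F
T | T | T | T
The columns φ and ψ agree on every row.

Yes, they are logically equivalent.


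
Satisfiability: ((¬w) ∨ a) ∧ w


Search for a satisfying assignment over {a, w}.
Try a=T, w=T: the formula evaluates to T.
A satisfying assignment exists.

Satisfiable.


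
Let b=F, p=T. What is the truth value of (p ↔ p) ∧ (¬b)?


Substitute b=F, p=T:
p ↔ p = T ↔ T = T
¬b = T
(p ↔ p) ∧ (¬b) = T ∧ T = T

T


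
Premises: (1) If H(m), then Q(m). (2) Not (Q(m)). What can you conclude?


Modus tollens: from (P → Q) and ¬Q, infer ¬P.
Q = 'Q(m)' is denied; since P → Q, P must also fail.

Not (H(m)).


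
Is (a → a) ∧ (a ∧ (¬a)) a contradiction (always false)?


Truth table over {a}:
a | φ
-----
F | F
T | F
Every row is false.

Yes, it is a contradiction.


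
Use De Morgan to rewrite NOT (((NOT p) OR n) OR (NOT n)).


De Morgan: the negation of a disjunction is the conjunction of the negations.
Distribute NOT across OR, flipping it to AND, and negate each literal.

(p AND (NOT n)) AND n


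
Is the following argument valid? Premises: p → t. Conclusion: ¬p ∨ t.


This matches the form of material implication: the conclusion follows in every model of the premises.

Valid.


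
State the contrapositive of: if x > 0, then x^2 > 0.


The contrapositive of (P → Q) is (¬Q → ¬P); it is logically equivalent to the original.
Here P = 'x > 0' and Q = 'x^2 > 0'.

If not (x^2 > 0), then not (x > 0).


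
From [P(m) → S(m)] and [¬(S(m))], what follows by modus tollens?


Modus tollens: from (P → Q) and ¬Q, infer ¬P.
Q = 'S(m)' is denied; since P → Q, P must also fail.

Not (P(m)).


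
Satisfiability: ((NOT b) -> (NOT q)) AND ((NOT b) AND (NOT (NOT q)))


Check all 4 assignments over {b, q}:
b | q | φ
---------
F | F | F
T | F | F
F | T | F
T | T | F
No assignment makes the formula true.

Unsatisfiable.


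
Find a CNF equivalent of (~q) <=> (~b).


Step 1: Rewrite (¬q) ↔ (¬b) as ((¬q) → (¬b)) ∧ ((¬b) → (¬q)).
Step 2: Rewrite each implication as a disjunction.
Step 3: Eliminate any double negations (¬¬X = X).

(q | (~b)) & (b | (~q))


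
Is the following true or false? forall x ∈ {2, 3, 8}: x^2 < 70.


Evaluate the predicate on each element: 2:True, 3:True, 8:True.
Every element satisfies the predicate.

True


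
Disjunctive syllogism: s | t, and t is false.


Disjunctive syllogism: from (P ∨ Q) and ¬P, infer Q.
One disjunct, 't', is ruled out; the other must hold.

s


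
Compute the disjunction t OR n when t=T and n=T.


Disjunction is false only when both operands are false.
Substitute: t=T, n=T.
T OR T evaluates to T.

T


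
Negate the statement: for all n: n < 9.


¬(for all x: φ) = there exists x: ¬φ, and ¬(there exists x: φ) = for all x: ¬φ.
Apply to the universal statement.

there exists n: NOT(n < 9)


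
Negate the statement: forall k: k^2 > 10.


¬(forall x: φ) = exists x: ¬φ, and ¬(exists x: φ) = forall x: ¬φ.
Apply to the universal statement.

exists k: ~(k^2 > 10)


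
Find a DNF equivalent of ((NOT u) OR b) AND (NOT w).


Step 1: Distribute ∧ over ∨: ((¬u) ∨ b) ∧ (¬w) = ((¬u) ∧ (¬w)) ∨ (b ∧ (¬w)).

((NOT u) AND (NOT w)) OR (b AND (NOT w))


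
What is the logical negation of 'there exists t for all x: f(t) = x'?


Negation flips each quantifier (∀↔∃) and negates the inner predicate.
¬(there exists t for all x: φ) = for all t there exists x: ¬φ.

for all t there exists x: NOT(f(t) = x)


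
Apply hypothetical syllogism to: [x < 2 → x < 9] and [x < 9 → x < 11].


Hypothetical syllogism: from (P → Q) and (Q → R), infer (P → R).
Chain the two implications through the shared middle term 'x < 9'.

x < 2 → x < 11


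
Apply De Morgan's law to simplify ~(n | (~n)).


De Morgan: the negation of a disjunction is the conjunction of the negations.
Distribute ~ across |, flipping it to &, and negate each literal.

(~n) & n


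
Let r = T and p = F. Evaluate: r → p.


Implication is false only when antecedent is true and consequent is false.
Substitute: r=T, p=F.
T → F evaluates to F.

F


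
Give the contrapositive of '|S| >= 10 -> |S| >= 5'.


The contrapositive of (P → Q) is (¬Q → ¬P); it is logically equivalent to the original.
Here P = '|S| >= 10' and Q = '|S| >= 5'.

If not (|S| >= 5), then not (|S| >= 10).


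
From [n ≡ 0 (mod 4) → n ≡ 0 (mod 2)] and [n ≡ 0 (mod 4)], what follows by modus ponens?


Modus ponens: from (P → Q) and P, infer Q.
P = 'n ≡ 0 (mod 4)' is asserted, and P → Q holds, so Q follows.

n ≡ 0 (mod 2).


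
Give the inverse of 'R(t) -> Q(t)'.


The inverse of (P → Q) is (¬P → ¬Q). It is equivalent to the converse, not to the original.
Here P = 'R(t)' and Q = 'Q(t)'.

If not (R(t)), then not (Q(t)).


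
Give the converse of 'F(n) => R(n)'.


The converse of (P → Q) is (Q → P). It is not in general equivalent to the original.
Here P = 'F(n)' and Q = 'R(n)'.

If R(n), then F(n).


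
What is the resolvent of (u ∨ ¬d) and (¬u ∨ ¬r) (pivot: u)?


The clauses contain complementary literals u and ¬u.
Resolution eliminates this pair and disjoins the remaining literals (merging duplicates).

(¬d ∨ ¬r)


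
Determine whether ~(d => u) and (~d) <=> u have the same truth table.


Compare truth tables:
d | u | φ | ψ
-------------
False | False | False | False
True | False | True | True
False | True | False | True
True | True | False | False
They differ at row 3 (d=False, u=True): φ=False but ψ=True.

No, they are not logically equivalent.


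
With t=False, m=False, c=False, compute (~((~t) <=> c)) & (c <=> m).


Substitute t=False, m=False, c=False:
~t = True
(~t) <=> c = True <=> False = False
~((~t) <=> c) = True
c <=> m = False <=> False = True
(~((~t) <=> c)) & (c <=> m) = True & True = True

True


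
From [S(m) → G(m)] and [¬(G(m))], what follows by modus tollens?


Modus tollens: from (P → Q) and ¬Q, infer ¬P.
Q = 'G(m)' is denied; since P → Q, P must also fail.

Not (S(m)).


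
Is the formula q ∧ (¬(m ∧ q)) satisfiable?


Search for a satisfying assignment over {m, q}.
Try m=F, q=T: the formula evaluates to T.
A satisfying assignment exists.

Satisfiable.


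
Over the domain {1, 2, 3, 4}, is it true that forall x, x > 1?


Evaluate the predicate on each element: 1:False, 2:True, 3:True, 4:True.
Counterexample x = 1 fails the predicate.

False


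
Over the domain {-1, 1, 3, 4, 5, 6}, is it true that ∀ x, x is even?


Evaluate the predicate on each element: -1:F, 1:F, 3:F, 4:T, 5:F, 6:T.
Counterexample x = -1 fails the predicate.

F


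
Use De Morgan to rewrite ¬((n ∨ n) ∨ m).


De Morgan: the negation of a disjunction is the conjunction of the negations.
Distribute ¬ across ∨, flipping it to ∧, and negate each literal.

((¬n) ∧ (¬n)) ∧ (¬m)


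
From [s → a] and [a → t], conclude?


Hypothetical syllogism: from (P → Q) and (Q → R), infer (P → R).
Chain the two implications through the shared middle term 'a'.

s → t


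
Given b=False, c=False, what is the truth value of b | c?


Disjunction is false only when both operands are false.
Substitute: b=False, c=False.
False | False evaluates to False.

False


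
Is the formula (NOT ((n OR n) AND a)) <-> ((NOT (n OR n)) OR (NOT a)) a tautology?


Build the truth table over {a, n}:
a | n | φ
---------
F | F | T
T | F | T
F | T | T
T | T | T
Every row evaluates to true.

Yes, it is a tautology.


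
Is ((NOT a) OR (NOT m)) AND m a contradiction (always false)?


Truth table over {a, m}:
a | m | φ
---------
F | F | F
T | F | F
F | T | T
T | T | F
Satisfying assignment at row 3: a=F, m=T gives T.

No, it is not a contradiction.


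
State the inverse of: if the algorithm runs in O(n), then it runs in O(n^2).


The inverse of (P → Q) is (¬P → ¬Q). It is equivalent to the converse, not to the original.
Here P = 'the algorithm runs in O(n)' and Q = 'it runs in O(n^2)'.

If not (the algorithm runs in O(n)), then not (it runs in O(n^2)).


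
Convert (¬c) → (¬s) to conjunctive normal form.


Step 1: Rewrite (¬c) → (¬s) as ¬(¬c) ∨ (¬s).
Step 2: Eliminate any double negations (¬¬X = X).

c ∨ (¬s)


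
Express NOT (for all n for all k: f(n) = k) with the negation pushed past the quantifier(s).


Negation flips each quantifier (∀↔∃) and negates the inner predicate.
¬(for all n for all k: φ) = there exists n there exists k: ¬φ.

there exists n there exists k: NOT(f(n) = k)


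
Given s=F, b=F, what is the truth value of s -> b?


Implication is false only when antecedent is true and consequent is false.
Substitute: s=F, b=F.
F -> F evaluates to T.

T


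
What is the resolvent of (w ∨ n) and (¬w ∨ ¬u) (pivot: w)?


The clauses contain complementary literals w and ¬w.
Resolution eliminates this pair and disjoins the remaining literals (merging duplicates).

(n ∨ ¬u)


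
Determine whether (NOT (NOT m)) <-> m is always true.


Build the truth table over {m}:
m | φ
-----
F | T
T | T
Every row evaluates to true.

Yes, it is a tautology.


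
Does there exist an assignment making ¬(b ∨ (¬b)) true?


Check all 2 assignments over {b}:
b | φ
-----
F | F
T | F
No assignment makes the formula true.

Unsatisfiable.


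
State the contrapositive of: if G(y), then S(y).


The contrapositive of (P → Q) is (¬Q → ¬P); it is logically equivalent to the original.
Here P = 'G(y)' and Q = 'S(y)'.

If not (S(y)), then not (G(y)).


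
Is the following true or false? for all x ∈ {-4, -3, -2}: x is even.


Evaluate the predicate on each element: -4:T, -3:F, -2:T.
Counterexample x = -3 fails the predicate.

F


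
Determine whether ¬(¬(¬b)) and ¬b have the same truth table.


Compare truth tables:
b | φ | ψ
---------
F | T | T
T | F | F
The columns φ and ψ agree on every row.

Yes, they are logically equivalent.


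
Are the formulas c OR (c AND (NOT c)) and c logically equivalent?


Compare truth tables:
c | φ | ψ
---------
F | F | F
T | T | T
The columns φ and ψ agree on every row.

Yes, they are logically equivalent.


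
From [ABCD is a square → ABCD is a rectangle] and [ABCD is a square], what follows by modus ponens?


Modus ponens: from (P → Q) and P, infer Q.
P = 'ABCD is a square' is asserted, and P → Q holds, so Q follows.

ABCD is a rectangle.


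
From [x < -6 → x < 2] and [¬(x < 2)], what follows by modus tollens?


Modus tollens: from (P → Q) and ¬Q, infer ¬P.
Q = 'x < 2' is denied; since P → Q, P must also fail.

Not (x < -6).


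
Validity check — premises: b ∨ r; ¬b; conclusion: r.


This matches the form of disjunctive syllogism: the conclusion follows in every model of the premises.

Valid.


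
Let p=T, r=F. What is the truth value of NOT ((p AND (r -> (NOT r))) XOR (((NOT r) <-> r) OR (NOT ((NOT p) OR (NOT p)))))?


Substitute p=T, r=F:
… (earlier sub-steps elided)
p AND (r -> (NOT r)) = T AND T = T
NOT r = T
(NOT r) <-> r = T <-> F = F
NOT p = F
NOT p = F
(NOT p) OR (NOT p) = F OR F = F
NOT ((NOT p) OR (NOT p)) = T
((NOT r) <-> r) OR (NOT ((NOT p) OR (NOT p))) = F OR T = T
(p AND (r -> (NOT r))) XOR (((NOT r) <-> r) OR (NOT ((NOT p) OR (NOT p)))) = T XOR T = F
NOT ((p AND (r -> (NOT r))) XOR (((NOT r) <-> r) OR (NOT ((NOT p) OR (NOT p))))) = T

T


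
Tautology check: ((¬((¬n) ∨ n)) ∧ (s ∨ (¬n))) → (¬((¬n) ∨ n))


Build the truth table over {n, s}:
n | s | φ
---------
F | F | T
T | F | T
F | T | T
T | T | T
Every row evaluates to true.

Yes, it is a tautology.


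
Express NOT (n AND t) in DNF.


Step 1: Apply De Morgan: ¬(n ∧ t) = ¬n ∨ ¬t.

(NOT n) OR (NOT t)


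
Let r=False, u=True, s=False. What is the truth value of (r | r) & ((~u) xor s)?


Substitute r=False, u=True, s=False:
r | r = False | False = False
~u = False
(~u) xor s = False xor False = False
(r | r) & ((~u) xor s) = False & False = False

False


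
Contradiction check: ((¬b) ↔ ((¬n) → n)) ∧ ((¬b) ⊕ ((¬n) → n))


Truth table over {b, n}:
b | n | φ
---------
F | F | F
T | F | F
F | T | F
T | T | F
Every row is false.

Yes, it is a contradiction.


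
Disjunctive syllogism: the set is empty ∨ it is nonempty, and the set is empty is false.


Disjunctive syllogism: from (P ∨ Q) and ¬P, infer Q.
One disjunct, 'the set is empty', is ruled out; the other must hold.

it is nonempty


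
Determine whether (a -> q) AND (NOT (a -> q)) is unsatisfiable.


Truth table over {a, q}:
a | q | φ
---------
F | F | F
T | F | F
F | T | F
T | T | F
Every row is false.

Yes, it is a contradiction.


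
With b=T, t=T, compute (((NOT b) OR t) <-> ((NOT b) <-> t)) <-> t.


Substitute b=T, t=T:
NOT b = F
(NOT b) OR t = F OR T = T
NOT b = F
(NOT b) <-> t = F <-> T = F
((NOT b) OR t) <-> ((NOT b) <-> t) = T <-> F = F
(((NOT b) OR t) <-> ((NOT b) <-> t)) <-> t = F <-> T = F

F


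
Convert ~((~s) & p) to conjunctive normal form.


Step 1: Apply De Morgan: ¬((¬s) ∧ p) = ¬(¬s) ∨ ¬p.
Step 2: Eliminate any double negations (¬¬X = X).

s | (~p)


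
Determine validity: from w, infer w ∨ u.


This matches the form of disjunction introduction: the conclusion follows in every model of the premises.

Valid.


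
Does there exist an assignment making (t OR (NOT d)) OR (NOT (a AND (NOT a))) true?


Search for a satisfying assignment over {a, d, t}.
Try a=F, d=F, t=F: the formula evaluates to T.
A satisfying assignment exists.

Satisfiable.


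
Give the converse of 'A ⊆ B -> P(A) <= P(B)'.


The converse of (P → Q) is (Q → P). It is not in general equivalent to the original.
Here P = 'A ⊆ B' and Q = 'P(A) <= P(B)'.

If P(A) <= P(B), then A ⊆ B.


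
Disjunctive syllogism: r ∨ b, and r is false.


Disjunctive syllogism: from (P ∨ Q) and ¬P, infer Q.
One disjunct, 'r', is ruled out; the other must hold.

b


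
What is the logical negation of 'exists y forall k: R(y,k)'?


Negation flips each quantifier (∀↔∃) and negates the inner predicate.
¬(exists y forall k: φ) = forall y exists k: ¬φ.

forall y exists k: ~(R(y,k))


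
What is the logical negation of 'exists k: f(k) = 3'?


¬(forall x: φ) = exists x: ¬φ, and ¬(exists x: φ) = forall x: ¬φ.
Apply to the existential statement.

forall k: ~(f(k) = 3)


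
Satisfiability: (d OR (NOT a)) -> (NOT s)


Search for a satisfying assignment over {a, d, s}.
Try a=F, d=F, s=F: the formula evaluates to T.
A satisfying assignment exists.

Satisfiable.


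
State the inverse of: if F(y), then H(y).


The inverse of (P → Q) is (¬P → ¬Q). It is equivalent to the converse, not to the original.
Here P = 'F(y)' and Q = 'H(y)'.

If not (F(y)), then not (H(y)).


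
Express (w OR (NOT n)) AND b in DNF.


Step 1: Distribute ∧ over ∨: (w ∨ (¬n)) ∧ b = (w ∧ b) ∨ ((¬n) ∧ b).

(w AND b) OR ((NOT n) AND b)


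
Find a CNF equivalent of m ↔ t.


Step 1: Rewrite m ↔ t as (m → t) ∧ (t → m).
Step 2: Rewrite each implication as a disjunction.

((¬m) ∨ t) ∧ ((¬t) ∨ m)


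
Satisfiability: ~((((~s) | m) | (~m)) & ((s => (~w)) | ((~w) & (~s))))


Search for a satisfying assignment over {m, s, w}.
Try m=False, s=True, w=True: the formula evaluates to True.
A satisfying assignment exists.

Satisfiable.


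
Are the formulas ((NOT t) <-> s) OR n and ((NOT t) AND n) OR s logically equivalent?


Compare truth tables:
n | s | t | φ | ψ
-----------------
F | F | F | F | F
T | F | F | T | T
F | T | F | T | T
T | T | F | T | T
F | F | T | T | F
T | F | T | T | F
F | T | T | F | T
T | T | T | T | T
They differ at row 5 (n=F, s=F, t=T): φ=T but ψ=F.

No, they are not logically equivalent.


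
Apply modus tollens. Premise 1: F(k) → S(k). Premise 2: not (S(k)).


Modus tollens: from (P → Q) and ¬Q, infer ¬P.
Q = 'S(k)' is denied; since P → Q, P must also fail.

Not (F(k)).


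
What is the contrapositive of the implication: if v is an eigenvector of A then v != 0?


The contrapositive of (P → Q) is (¬Q → ¬P); it is logically equivalent to the original.
Here P = 'v is an eigenvector of A' and Q = 'v != 0'.

If not (v != 0), then not (v is an eigenvector of A).


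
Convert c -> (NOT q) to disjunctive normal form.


Step 1: Rewrite c → (¬q) as ¬c ∨ (¬q).

(NOT c) OR (NOT q)


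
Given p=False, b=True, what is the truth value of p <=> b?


Biconditional is true when both operands have the same truth value.
Substitute: p=False, b=True.
False <=> True evaluates to False.

False


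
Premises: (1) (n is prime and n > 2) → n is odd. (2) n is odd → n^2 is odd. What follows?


Hypothetical syllogism: from (P → Q) and (Q → R), infer (P → R).
Chain the two implications through the shared middle term 'n is odd'.

(n is prime and n > 2) → n^2 is odd


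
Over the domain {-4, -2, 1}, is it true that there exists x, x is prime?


Evaluate the predicate on each element: -4:F, -2:F, 1:F.
No element satisfies the predicate.

F


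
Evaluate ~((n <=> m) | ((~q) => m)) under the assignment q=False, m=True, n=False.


Substitute q=False, m=True, n=False:
n <=> m = False <=> True = False
~q = True
(~q) => m = True => True = True
(n <=> m) | ((~q) => m) = False | True = True
~((n <=> m) | ((~q) => m)) = False

False


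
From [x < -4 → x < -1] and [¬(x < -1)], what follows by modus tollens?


Modus tollens: from (P → Q) and ¬Q, infer ¬P.
Q = 'x < -1' is denied; since P → Q, P must also fail.

Not (x < -4).


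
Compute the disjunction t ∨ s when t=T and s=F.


Disjunction is false only when both operands are false.
Substitute: t=T, s=F.
T ∨ F evaluates to T.

T


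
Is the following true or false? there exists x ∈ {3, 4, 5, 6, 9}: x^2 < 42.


Evaluate the predicate on each element: 3:T, 4:T, 5:T, 6:T, 9:F.
Witness x = 3 satisfies the predicate.

T


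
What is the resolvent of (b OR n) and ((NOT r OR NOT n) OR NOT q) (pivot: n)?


The clauses contain complementary literals n and NOTn.
Resolution eliminates this pair and disjoins the remaining literals (merging duplicates).

((b OR NOT q) OR NOT r)


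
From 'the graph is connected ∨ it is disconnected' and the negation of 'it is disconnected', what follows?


Disjunctive syllogism: from (P ∨ Q) and ¬P, infer Q.
One disjunct, 'it is disconnected', is ruled out; the other must hold.

the graph is connected


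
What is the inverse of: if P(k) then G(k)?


The inverse of (P → Q) is (¬P → ¬Q). It is equivalent to the converse, not to the original.
Here P = 'P(k)' and Q = 'G(k)'.

If not (P(k)), then not (G(k)).


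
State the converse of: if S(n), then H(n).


The converse of (P → Q) is (Q → P). It is not in general equivalent to the original.
Here P = 'S(n)' and Q = 'H(n)'.

If H(n), then S(n).


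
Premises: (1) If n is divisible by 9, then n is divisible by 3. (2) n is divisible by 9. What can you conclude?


Modus ponens: from (P → Q) and P, infer Q.
P = 'n is divisible by 9' is asserted, and P → Q holds, so Q follows.

n is divisible by 3.


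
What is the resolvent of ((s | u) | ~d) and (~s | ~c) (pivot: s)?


The clauses contain complementary literals s and ~s.
Resolution eliminates this pair and disjoins the remaining literals (merging duplicates).

((u | ~d) | ~c)


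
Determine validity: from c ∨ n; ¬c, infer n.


This matches the form of disjunctive syllogism: the conclusion follows in every model of the premises.

Valid.


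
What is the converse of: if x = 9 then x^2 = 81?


The converse of (P → Q) is (Q → P). It is not in general equivalent to the original.
Here P = 'x = 9' and Q = 'x^2 = 81'.

If x^2 = 81, then x = 9.


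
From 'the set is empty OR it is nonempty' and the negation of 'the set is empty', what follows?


Disjunctive syllogism: from (P ∨ Q) and ¬P, infer Q.
One disjunct, 'the set is empty', is ruled out; the other must hold.

it is nonempty


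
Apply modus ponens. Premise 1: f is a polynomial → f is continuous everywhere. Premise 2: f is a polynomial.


Modus ponens: from (P → Q) and P, infer Q.
P = 'f is a polynomial' is asserted, and P → Q holds, so Q follows.

f is continuous everywhere.


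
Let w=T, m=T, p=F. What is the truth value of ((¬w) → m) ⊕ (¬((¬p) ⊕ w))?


Substitute w=T, m=T, p=F:
¬w = F
(¬w) → m = F → T = T
¬p = T
(¬p) ⊕ w = T ⊕ T = F
¬((¬p) ⊕ w) = T
((¬w) → m) ⊕ (¬((¬p) ⊕ w)) = T ⊕ T = F

F


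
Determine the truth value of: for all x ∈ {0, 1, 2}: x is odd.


Evaluate the predicate on each element: 0:F, 1:T, 2:F.
Counterexample x = 0 fails the predicate.

F


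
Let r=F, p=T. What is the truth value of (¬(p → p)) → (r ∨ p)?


Substitute r=F, p=T:
p → p = T → T = T
¬(p → p) = F
r ∨ p = F ∨ T = T
(¬(p → p)) → (r ∨ p) = F → T = T

T


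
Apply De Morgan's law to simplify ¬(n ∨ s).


De Morgan: the negation of a disjunction is the conjunction of the negations.
Distribute ¬ across ∨, flipping it to ∧, and negate each literal.

(¬n) ∧ (¬s)


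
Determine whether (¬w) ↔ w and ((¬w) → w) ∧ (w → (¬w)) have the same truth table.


Compare truth tables:
w | φ | ψ
---------
F | F | F
T | F | F
The columns φ and ψ agree on every row.

Yes, they are logically equivalent.


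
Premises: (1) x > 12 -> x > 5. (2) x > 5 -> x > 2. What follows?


Hypothetical syllogism: from (P → Q) and (Q → R), infer (P → R).
Chain the two implications through the shared middle term 'x > 5'.

x > 12 -> x > 2


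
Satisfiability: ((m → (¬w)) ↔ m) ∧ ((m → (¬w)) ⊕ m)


Check all 4 assignments over {m, w}:
m | w | φ
---------
F | F | F
T | F | F
F | T | F
T | T | F
No assignment makes the formula true.

Unsatisfiable.


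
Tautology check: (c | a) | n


Build the truth table over {a, c, n}:
a | c | n | φ
-------------
False | False | False | False
True | False | False | True
False | True | False | True
True | True | False | True
False | False | True | True
True | False | True | True
False | True | True | True
True | True | True | True
Counterexample at row 1: with a=False, c=False, n=False, the formula is False.

No, it is not a tautology.


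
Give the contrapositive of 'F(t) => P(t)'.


The contrapositive of (P → Q) is (¬Q → ¬P); it is logically equivalent to the original.
Here P = 'F(t)' and Q = 'P(t)'.

If not (P(t)), then not (F(t)).


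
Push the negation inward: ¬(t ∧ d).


De Morgan: the negation of a conjunction is the disjunction of the negations.
Distribute ¬ across ∧, flipping it to ∨, and negate each literal.

(¬t) ∨ (¬d)


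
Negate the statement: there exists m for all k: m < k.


Negation flips each quantifier (∀↔∃) and negates the inner predicate.
¬(there exists m for all k: φ) = for all m there exists k: ¬φ.

for all m there exists k: NOT(m < k)


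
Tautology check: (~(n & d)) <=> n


Build the truth table over {d, n}:
d | n | φ
---------
False | False | False
True | False | False
False | True | True
True | True | False
Counterexample at row 1: with d=False, n=False, the formula is False.

No, it is not a tautology.


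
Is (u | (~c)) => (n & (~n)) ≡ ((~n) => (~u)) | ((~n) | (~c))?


Compare truth tables:
c | n | u | φ | ψ
-----------------
False | False | False | False | True
True | False | False | True | True
False | True | False | False | True
True | True | False | True | True
False | False | True | False | True
True | False | True | False | True
False | True | True | False | True
True | True | True | False | True
They differ at row 1 (c=False, n=False, u=False): φ=False but ψ=True.

No, they are not logically equivalent.


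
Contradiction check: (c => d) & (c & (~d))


Truth table over {c, d}:
c | d | φ
---------
False | False | False
True | False | False
False | True | False
True | True | False
Every row is false.

Yes, it is a contradiction.


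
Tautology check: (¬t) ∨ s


Build the truth table over {s, t}:
s | t | φ
---------
F | F | T
T | F | T
F | T | F
T | T | T
Counterexample at row 3: with s=F, t=T, the formula is F.

No, it is not a tautology.


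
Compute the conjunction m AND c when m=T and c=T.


Conjunction is true only when both operands are true.
Substitute: m=T, c=T.
T AND T evaluates to T.

T


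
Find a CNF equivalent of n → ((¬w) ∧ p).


Step 1: Rewrite n → ((¬w) ∧ p) as ¬n ∨ ((¬w) ∧ p).
Step 2: Distribute ∨ over ∧.

((¬n) ∨ (¬w)) ∧ ((¬n) ∨ p)


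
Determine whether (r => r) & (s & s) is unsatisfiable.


Truth table over {r, s}:
r | s | φ
---------
False | False | False
True | False | False
False | True | True
True | True | True
Satisfying assignment at row 3: r=False, s=True gives True.

No, it is not a contradiction.


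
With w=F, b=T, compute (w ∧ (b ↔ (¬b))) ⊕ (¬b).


Substitute w=F, b=T:
¬b = F
b ↔ (¬b) = T ↔ F = F
w ∧ (b ↔ (¬b)) = F ∧ F = F
¬b = F
(w ∧ (b ↔ (¬b))) ⊕ (¬b) = F ⊕ F = F

F


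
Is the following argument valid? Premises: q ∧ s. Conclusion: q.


This matches the form of conjunction elimination: the conclusion follows in every model of the premises.

Valid.


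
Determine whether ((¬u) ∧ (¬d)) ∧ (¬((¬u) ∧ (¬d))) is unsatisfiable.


Truth table over {d, u}:
d | u | φ
---------
F | F | F
T | F | F
F | T | F
T | T | F
Every row is false.

Yes, it is a contradiction.


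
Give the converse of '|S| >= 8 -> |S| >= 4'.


The converse of (P → Q) is (Q → P). It is not in general equivalent to the original.
Here P = '|S| >= 8' and Q = '|S| >= 4'.

If |S| >= 4, then |S| >= 8.


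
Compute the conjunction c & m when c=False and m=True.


Conjunction is true only when both operands are true.
Substitute: c=False, m=True.
False & True evaluates to False.

False


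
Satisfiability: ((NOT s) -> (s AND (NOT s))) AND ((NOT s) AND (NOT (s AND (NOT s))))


Check all 2 assignments over {s}:
s | φ
-----
F | F
T | F
No assignment makes the formula true.

Unsatisfiable.


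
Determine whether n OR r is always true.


Build the truth table over {n, r}:
n | r | φ
---------
F | F | F
T | F | T
F | T | T
T | T | T
Counterexample at row 1: with n=F, r=F, the formula is F.

No, it is not a tautology.


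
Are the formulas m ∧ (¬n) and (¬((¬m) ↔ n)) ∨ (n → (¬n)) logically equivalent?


Compare truth tables:
m | n | φ | ψ
-------------
F | F | F | T
T | F | T | T
F | T | F | F
T | T | F | T
They differ at row 1 (m=F, n=F): φ=F but ψ=T.

No, they are not logically equivalent.


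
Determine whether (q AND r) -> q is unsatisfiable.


Truth table over {q, r}:
q | r | φ
---------
F | F | T
T | F | T
F | T | T
T | T | T
Satisfying assignment at row 1: q=F, r=F gives T.

No, it is not a contradiction.


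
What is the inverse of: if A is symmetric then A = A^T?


The inverse of (P → Q) is (¬P → ¬Q). It is equivalent to the converse, not to the original.
Here P = 'A is symmetric' and Q = 'A = A^T'.

If not (A is symmetric), then not (A = A^T).


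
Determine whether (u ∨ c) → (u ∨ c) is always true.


Build the truth table over {c, u}:
c | u | φ
---------
F | F | T
T | F | T
F | T | T
T | T | T
Every row evaluates to true.

Yes, it is a tautology.


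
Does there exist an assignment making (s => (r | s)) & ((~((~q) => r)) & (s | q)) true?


Search for a satisfying assignment over {q, r, s}.
Try q=False, r=False, s=True: the formula evaluates to True.
A satisfying assignment exists.

Satisfiable.


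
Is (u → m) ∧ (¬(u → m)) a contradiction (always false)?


Truth table over {m, u}:
m | u | φ
---------
F | F | F
T | F | F
F | T | F
T | T | F
Every row is false.

Yes, it is a contradiction.


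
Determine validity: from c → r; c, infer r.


This matches the form of modus ponens: the conclusion follows in every model of the premises.

Valid.


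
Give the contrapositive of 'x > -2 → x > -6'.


The contrapositive of (P → Q) is (¬Q → ¬P); it is logically equivalent to the original.
Here P = 'x > -2' and Q = 'x > -6'.

If not (x > -6), then not (x > -2).


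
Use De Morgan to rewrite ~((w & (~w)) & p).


De Morgan: the negation of a conjunction is the disjunction of the negations.
Distribute ~ across &, flipping it to |, and negate each literal.

((~w) | w) | (~p)


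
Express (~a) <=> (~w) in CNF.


Step 1: Rewrite (¬a) ↔ (¬w) as ((¬a) → (¬w)) ∧ ((¬w) → (¬a)).
Step 2: Rewrite each implication as a disjunction.
Step 3: Eliminate any double negations (¬¬X = X).

(a | (~w)) & (w | (~a))


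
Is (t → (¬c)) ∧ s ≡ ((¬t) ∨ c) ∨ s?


Compare truth tables:
c | s | t | φ | ψ
-----------------
F | F | F | F | T
T | F | F | F | T
F | T | F | T | T
T | T | F | T | T
F | F | T | F | F
T | F | T | F | T
F | T | T | T | T
T | T | T | F | T
They differ at row 1 (c=F, s=F, t=F): φ=F but ψ=T.

No, they are not logically equivalent.


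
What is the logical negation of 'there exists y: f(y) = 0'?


¬(for all x: φ) = there exists x: ¬φ, and ¬(there exists x: φ) = for all x: ¬φ.
Apply to the existential statement.

for all y: NOT(f(y) = 0)


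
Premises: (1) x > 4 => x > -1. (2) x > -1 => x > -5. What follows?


Hypothetical syllogism: from (P → Q) and (Q → R), infer (P → R).
Chain the two implications through the shared middle term 'x > -1'.

x > 4 => x > -5


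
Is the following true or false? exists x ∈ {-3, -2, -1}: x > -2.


Evaluate the predicate on each element: -3:False, -2:False, -1:True.
Witness x = -1 satisfies the predicate.

True


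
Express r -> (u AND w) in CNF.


Step 1: Rewrite r → (u ∧ w) as ¬r ∨ (u ∧ w).
Step 2: Distribute ∨ over ∧.

((NOT r) OR u) AND ((NOT r) OR w)


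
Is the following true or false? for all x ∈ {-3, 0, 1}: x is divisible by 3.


Evaluate the predicate on each element: -3:T, 0:T, 1:F.
Counterexample x = 1 fails the predicate.

F


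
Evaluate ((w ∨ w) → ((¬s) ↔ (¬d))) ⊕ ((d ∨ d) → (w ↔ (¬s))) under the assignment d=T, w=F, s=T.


Substitute d=T, w=F, s=T:
w ∨ w = F ∨ F = F
¬s = F
¬d = F
(¬s) ↔ (¬d) = F ↔ F = T
(w ∨ w) → ((¬s) ↔ (¬d)) = F → T = T
d ∨ d = T ∨ T = T
¬s = F
w ↔ (¬s) = F ↔ F = T
(d ∨ d) → (w ↔ (¬s)) = T → T = T
((w ∨ w) → ((¬s) ↔ (¬d))) ⊕ ((d ∨ d) → (w ↔ (¬s))) = T ⊕ T = F

F


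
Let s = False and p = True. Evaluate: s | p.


Disjunction is false only when both operands are false.
Substitute: s=False, p=True.
False | True evaluates to True.

True


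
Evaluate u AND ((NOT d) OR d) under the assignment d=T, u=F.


Substitute d=T, u=F:
NOT d = F
(NOT d) OR d = F OR T = T
u AND ((NOT d) OR d) = F AND T = F

F


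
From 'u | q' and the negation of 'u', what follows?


Disjunctive syllogism: from (P ∨ Q) and ¬P, infer Q.
One disjunct, 'u', is ruled out; the other must hold.

q


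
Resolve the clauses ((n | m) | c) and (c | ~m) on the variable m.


The clauses contain complementary literals m and ~m.
Resolution eliminates this pair and disjoins the remaining literals (merging duplicates).

(n | c)


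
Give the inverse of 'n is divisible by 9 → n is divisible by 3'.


The inverse of (P → Q) is (¬P → ¬Q). It is equivalent to the converse, not to the original.
Here P = 'n is divisible by 9' and Q = 'n is divisible by 3'.

If not (n is divisible by 9), then not (n is divisible by 3).
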